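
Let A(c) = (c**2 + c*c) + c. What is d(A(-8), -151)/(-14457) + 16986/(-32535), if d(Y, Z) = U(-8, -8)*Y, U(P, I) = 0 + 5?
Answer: -29454178/52262055 ≈ -0.56359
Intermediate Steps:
U(P, I) = 5
A(c) = c + 2*c**2 (A(c) = (c**2 + c**2) + c = 2*c**2 + c = c + 2*c**2)
d(Y, Z) = 5*Y
d(A(-8), -151)/(-14457) + 16986/(-32535) = (5*(-8*(1 + 2*(-8))))/(-14457) + 16986/(-32535) = (5*(-8*(1 - 16)))*(-1/14457) + 16986*(-1/32535) = (5*(-8*(-15)))*(-1/14457) - 5662/10845 = (5*120)*(-1/14457) - 5662/10845 = 600*(-1/14457) - 5662/10845 = -200/4819 - 5662/10845 = -29454178/52262055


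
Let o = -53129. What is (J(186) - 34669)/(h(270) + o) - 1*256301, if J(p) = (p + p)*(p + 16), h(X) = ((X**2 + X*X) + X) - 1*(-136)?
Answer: -23855687702/93077 ≈ -2.5630e+5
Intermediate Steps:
h(X) = 136 + X + 2*X**2 (h(X) = ((X**2 + X**2) + X) + 136 = (2*X**2 + X) + 136 = (X + 2*X**2) + 136 = 136 + X + 2*X**2)
J(p) = 2*p*(16 + p) (J(p) = (2*p)*(16 + p) = 2*p*(16 + p))
(J(186) - 34669)/(h(270) + o) - 1*256301 = (2*186*(16 + 186) - 34669)/((136 + 270 + 2*270**2) - 53129) - 1*256301 = (2*186*202 - 34669)/((136 + 270 + 2*72900) - 53129) - 256301 = (75144 - 34669)/((136 + 270 + 145800) - 53129) - 256301 = 40475/(146206 - 53129) - 256301 = 40475/93077 - 256301 = -23855687702/93077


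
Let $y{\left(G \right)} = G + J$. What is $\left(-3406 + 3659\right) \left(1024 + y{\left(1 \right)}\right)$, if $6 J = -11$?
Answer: $\frac{1553167}{6} \approx 2.5886 \cdot 10^{5}$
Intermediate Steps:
$J = - \frac{11}{6}$ ($J = \frac{1}{6} \left(-11\right) = - \frac{11}{6} \approx -1.8333$)
$y{\left(G \right)} = - \frac{11}{6} + G$ ($y{\left(G \right)} = G - \frac{11}{6} = - \frac{11}{6} + G$)
$\left(-3406 + 3659\right) \left(1024 + y{\left(1 \right)}\right) = \left(-3406 + 3659\right) \left(1024 + \left(- \frac{11}{6} + 1\right)\right) = 253 \left(1024 - \frac{5}{6}\right) = 253 \cdot \frac{6139}{6} = \frac{1553167}{6}$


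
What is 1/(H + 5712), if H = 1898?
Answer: 1/7610 ≈ 0.00013141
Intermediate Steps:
1/(H + 5712) = 1/(1898 + 5712) = 1/7610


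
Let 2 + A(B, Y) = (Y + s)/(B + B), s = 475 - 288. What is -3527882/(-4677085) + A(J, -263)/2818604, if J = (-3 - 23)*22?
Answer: 2843896276156203/3770295239951240 ≈ 0.75429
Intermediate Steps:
s = 187
J = -572 (J = -26*22 = -572)
A(B, Y) = -2 + (187 + Y)/(2*B) (A(B, Y) = -2 + (Y + 187)/(B + B) = -2 + (187 + Y)/((2*B)) = -2 + (187 + Y)*(1/(2*B)) = -2 + (187 + Y)/(2*B))
-3527882/(-4677085) + A(J, -263)/2818604 = -3527882/(-4677085) + ((½)*(187 - 263 - 4*(-572))/(-572))/2818604 = -3527882*(-1/4677085) + ((½)*(-1/572)*(187 - 263 + 2288))*(1/2818604) = 3527882/4677085 + ((½)*(-1/572)*2212)*(1/2818604) = 3527882/4677085 - 553/286*1/2818604 = 3527882/4677085 - 553/806120744 = 2843896276156203/3770295239951240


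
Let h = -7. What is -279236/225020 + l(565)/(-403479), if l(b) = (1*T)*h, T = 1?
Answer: -28166071726/22697711145 ≈ -1.2409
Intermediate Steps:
l(b) = -7 (l(b) = (1*1)*(-7) = 1*(-7) = -7)
-279236/225020 + l(565)/(-403479) = -279236/225020 - 7/(-403479) = -279236*1/225020 - 7*(-1/403479) = -69809/56255 + 7/403479 = -28166071726/22697711145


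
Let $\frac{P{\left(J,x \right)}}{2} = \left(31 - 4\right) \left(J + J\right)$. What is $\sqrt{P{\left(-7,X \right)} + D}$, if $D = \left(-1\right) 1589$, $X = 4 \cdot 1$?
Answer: $i \sqrt{2345} \approx 48.425 i$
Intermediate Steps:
$X = 4$
$P{\left(J,x \right)} = 108 J$ ($P{\left(J,x \right)} = 2 \left(31 - 4\right) \left(J + J\right) = 2 \cdot 27 \cdot 2 J = 2 \cdot 54 J = 108 J$)
$D = -1589$
$\sqrt{P{\left(-7,X \right)} + D} = \sqrt{108 \left(-7\right) - 1589} = \sqrt{-756 - 1589} = \sqrt{-2345} = i \sqrt{2345}$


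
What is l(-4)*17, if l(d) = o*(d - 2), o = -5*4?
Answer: 2040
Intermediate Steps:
o = -20
l(d) = 40 - 20*d (l(d) = -20*(d - 2) = -20*(-2 + d) = 40 - 20*d)
l(-4)*17 = (40 - 20*(-4))*17 = (40 + 80)*17 = 120*17 = 2040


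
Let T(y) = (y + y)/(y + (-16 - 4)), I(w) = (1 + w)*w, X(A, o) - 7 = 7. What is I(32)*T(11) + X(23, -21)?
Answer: -7702/3 ≈ -2567.3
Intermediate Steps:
X(A, o) = 14 (X(A, o) = 7 + 7 = 14)
I(w) = w*(1 + w)
T(y) = 2*y/(-20 + y) (T(y) = (2*y)/(y - 20) = (2*y)/(-20 + y) = 2*y/(-20 + y))
I(32)*T(11) + X(23, -21) = (32*(1 + 32))*(2*11/(-20 + 11)) + 14 = (32*33)*(2*11/(-9)) + 14 = 1056*(2*11*(-1/9)) + 14 = 1056*(-22/9) + 14 = -7744/3 + 14 = -7702/3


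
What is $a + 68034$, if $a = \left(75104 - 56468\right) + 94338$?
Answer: $181008$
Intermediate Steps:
$a = 112974$ ($a = 18636 + 94338 = 112974$)
$a + 68034 = 112974 + 68034 = 181008$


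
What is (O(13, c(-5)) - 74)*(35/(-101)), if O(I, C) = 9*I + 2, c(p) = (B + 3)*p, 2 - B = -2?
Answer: -1575/101 ≈ -15.594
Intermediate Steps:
B = 4 (B = 2 - 1*(-2) = 2 + 2 = 4)
c(p) = 7*p (c(p) = (4 + 3)*p = 7*p)
O(I, C) = 2 + 9*I
(O(13, c(-5)) - 74)*(35/(-101)) = ((2 + 9*13) - 74)*(35/(-101)) = ((2 + 117) - 74)*(35*(-1/101)) = (119 - 74)*(-35/101) = 45*(-35/101) = -1575/101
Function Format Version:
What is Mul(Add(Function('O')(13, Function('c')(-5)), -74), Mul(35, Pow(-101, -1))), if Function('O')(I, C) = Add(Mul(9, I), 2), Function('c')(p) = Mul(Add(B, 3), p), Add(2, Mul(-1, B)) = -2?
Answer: Rational(-1575, 101) ≈ -15.594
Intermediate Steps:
B = 4 (B = Add(2, Mul(-1, -2)) = Add(2, 2) = 4)
Function('c')(p) = Mul(7, p) (Function('c')(p) = Mul(Add(4, 3), p) = Mul(7, p))
Function('O')(I, C) = Add(2, Mul(9, I))
Mul(Add(Function('O')(13, Function('c')(-5)), -74), Mul(35, Pow(-101, -1))) = Mul(Add(Add(2, Mul(9, 13)), -74), Mul(35, Pow(-101, -1))) = Mul(Add(Add(2, 117), -74), Mul(35, Rational(-1, 101))) = Mul(Add(119, -74), Rational(-35, 101)) = Mul(45, Rational(-35, 101)) = Rational(-1575, 101)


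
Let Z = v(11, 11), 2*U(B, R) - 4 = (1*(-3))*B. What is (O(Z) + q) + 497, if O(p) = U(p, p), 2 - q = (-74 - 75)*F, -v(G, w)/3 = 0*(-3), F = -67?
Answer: -9482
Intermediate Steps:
v(G, w) = 0 (v(G, w) = -0*(-3) = -3*0 = 0)
U(B, R) = 2 - 3*B/2 (U(B, R) = 2 + ((1*(-3))*B)/2 = 2 + (-3*B)/2 = 2 - 3*B/2)
q = -9981 (q = 2 - (-74 - 75)*(-67) = 2 - (-149)*(-67) = 2 - 1*9983 = 2 - 9983 = -9981)
Z = 0
O(p) = 2 - 3*p/2
(O(Z) + q) + 497 = ((2 - 3/2*0) - 9981) + 497 = ((2 + 0) - 9981) + 497 = (2 - 9981) + 497 = -9979 + 497 = -9482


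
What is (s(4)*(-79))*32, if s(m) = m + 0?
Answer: -10112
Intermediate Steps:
s(m) = m
(s(4)*(-79))*32 = (4*(-79))*32 = -316*32 = -10112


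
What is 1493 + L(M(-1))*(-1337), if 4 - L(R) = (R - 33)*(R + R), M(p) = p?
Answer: 87061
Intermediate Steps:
L(R) = 4 - 2*R*(-33 + R) (L(R) = 4 - (R - 33)*(R + R) = 4 - (-33 + R)*2*R = 4 - 2*R*(-33 + R))
1493 + L(M(-1))*(-1337) = 1493 + (4 - 2*(-1)² + 66*(-1))*(-1337) = 1493 + (4 - 2*1 - 66)*(-1337) = 1493 + (4 - 2 - 66)*(-1337) = 1493 - 64*(-1337) = 1493 + 85568 = 87061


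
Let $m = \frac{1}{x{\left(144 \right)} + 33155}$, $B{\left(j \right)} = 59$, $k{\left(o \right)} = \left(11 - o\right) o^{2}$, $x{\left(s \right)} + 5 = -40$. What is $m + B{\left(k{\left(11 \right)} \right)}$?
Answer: $\frac{1953491}{33110} \approx 59.0$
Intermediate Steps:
$x{\left(s \right)} = -45$ ($x{\left(s \right)} = -5 - 40 = -45$)
$k{\left(o \right)} = o^{2} \left(11 - o\right)$
$m = \frac{1}{33110}$ ($m = \frac{1}{-45 + 33155} = \frac{1}{33110} \approx 3.0202 \cdot 10^{-5}$)
$m + B{\left(k{\left(11 \right)} \right)} = \frac{1}{33110} + 59 = \frac{1953491}{33110}$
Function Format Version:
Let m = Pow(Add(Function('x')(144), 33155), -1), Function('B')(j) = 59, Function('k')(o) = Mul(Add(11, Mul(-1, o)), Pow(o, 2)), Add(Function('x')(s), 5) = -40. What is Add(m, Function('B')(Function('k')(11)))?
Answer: Rational(1953491, 33110) ≈ 59.000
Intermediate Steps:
Function('x')(s) = -45 (Function('x')(s) = Add(-5, -40) = -45)
Function('k')(o) = Mul(Pow(o, 2), Add(11, Mul(-1, o)))
m = Rational(1, 33110) (m = Pow(Add(-45, 33155), -1) = Pow(33110, -1) = Rational(1, 33110) ≈ 3.0202e-5)
Add(m, Function('B')(Function('k')(11))) = Add(Rational(1, 33110), 59) = Rational(1953491, 33110)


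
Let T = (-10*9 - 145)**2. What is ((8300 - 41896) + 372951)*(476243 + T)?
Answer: 180356323140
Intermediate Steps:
T = 55225 (T = (-90 - 145)**2 = (-235)**2 = 55225)
((8300 - 41896) + 372951)*(476243 + T) = ((8300 - 41896) + 372951)*(476243 + 55225) = (-33596 + 372951)*531468 = 339355*531468 = 180356323140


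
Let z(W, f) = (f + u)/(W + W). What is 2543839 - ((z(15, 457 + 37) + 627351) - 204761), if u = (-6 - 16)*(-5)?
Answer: 31818433/15 ≈ 2.1212e+6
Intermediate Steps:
u = 110 (u = -22*(-5) = 110)
z(W, f) = (110 + f)/(2*W) (z(W, f) = (f + 110)/(W + W) = (110 + f)/((2*W)) = (110 + f)*(1/(2*W)) = (110 + f)/(2*W))
2543839 - ((z(15, 457 + 37) + 627351) - 204761) = 2543839 - (((½)*(110 + (457 + 37))/15 + 627351) - 204761) = 2543839 - (((½)*(1/15)*(110 + 494) + 627351) - 204761) = 2543839 - (((½)*(1/15)*604 + 627351) - 204761) = 2543839 - ((302/15 + 627351) - 204761) = 2543839 - (9410567/15 - 204761) = 2543839 - 1*6339152/15 = 2543839 - 6339152/15 = 31818433/15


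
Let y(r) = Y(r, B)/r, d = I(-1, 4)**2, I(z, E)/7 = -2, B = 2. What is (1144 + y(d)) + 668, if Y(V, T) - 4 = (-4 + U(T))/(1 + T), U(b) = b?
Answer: 532733/294 ≈ 1812.0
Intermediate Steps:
I(z, E) = -14 (I(z, E) = 7*(-2) = -14)
Y(V, T) = 4 + (-4 + T)/(1 + T)
d = 196 (d = (-14)**2 = 196)
y(r) = 10/(3*r) (y(r) = (5*2/(1 + 2))/r = (5*2/3)/r = (5*2*(1/3))/r = 10/(3*r))
(1144 + y(d)) + 668 = (1144 + (10/3)/196) + 668 = (1144 + (10/3)*(1/196)) + 668 = (1144 + 5/294) + 668 = 336341/294 + 668 = 532733/294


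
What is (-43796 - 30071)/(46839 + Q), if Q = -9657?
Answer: -73867/37182 ≈ -1.9866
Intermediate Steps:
(-43796 - 30071)/(46839 + Q) = (-43796 - 30071)/(46839 - 9657) = -73867/37182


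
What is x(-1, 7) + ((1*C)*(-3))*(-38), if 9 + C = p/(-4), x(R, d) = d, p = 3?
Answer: -2209/2 ≈ -1104.5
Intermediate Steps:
C = -39/4 (C = -9 + 3/(-4) = -9 + 3*(-¼) = -9 - ¾ = -39/4 ≈ -9.7500)
x(-1, 7) + ((1*C)*(-3))*(-38) = 7 + ((1*(-39/4))*(-3))*(-38) = 7 - 39/4*(-3)*(-38) = 7 + (117/4)*(-38) = 7 - 2223/2 = -2209/2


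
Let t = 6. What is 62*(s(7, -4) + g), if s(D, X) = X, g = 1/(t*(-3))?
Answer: -2263/9 ≈ -251.44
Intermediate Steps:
g = -1/18 (g = 1/(6*(-3)) = 1/(-18) = -1/18 ≈ -0.055556)
62*(s(7, -4) + g) = 62*(-4 - 1/18) = 62*(-73/18) = -2263/9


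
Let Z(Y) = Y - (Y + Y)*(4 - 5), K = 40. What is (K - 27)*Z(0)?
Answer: 0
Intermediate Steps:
Z(Y) = 3*Y (Z(Y) = Y - 2*Y*(-1) = Y - (-2)*Y = Y + 2*Y = 3*Y)
(K - 27)*Z(0) = (40 - 27)*(3*0) = 13*0 = 0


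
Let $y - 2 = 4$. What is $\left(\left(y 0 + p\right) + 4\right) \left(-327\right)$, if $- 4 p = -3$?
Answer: $- \frac{6213}{4} \approx -1553.3$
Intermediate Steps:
$p = \frac{3}{4}$ ($p = \left(- \frac{1}{4}\right) \left(-3\right) = \frac{3}{4} \approx 0.75$)
$y = 6$ ($y = 2 + 4 = 6$)
$\left(\left(y 0 + p\right) + 4\right) \left(-327\right) = \left(\left(6 \cdot 0 + \frac{3}{4}\right) + 4\right) \left(-327\right) = \left(\left(0 + \frac{3}{4}\right) + 4\right) \left(-327\right) = \left(\frac{3}{4} + 4\right) \left(-327\right) = \frac{19}{4} \left(-327\right) = - \frac{6213}{4}$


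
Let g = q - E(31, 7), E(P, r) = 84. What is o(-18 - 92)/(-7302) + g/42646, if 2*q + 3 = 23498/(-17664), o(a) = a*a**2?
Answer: 55701654481481/305588271616 ≈ 182.28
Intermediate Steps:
o(a) = a**3
q = -38245/17664 (q = -3/2 + (23498/(-17664))/2 = -3/2 + (23498*(-1/17664))/2 = -3/2 + (1/2)*(-11749/8832) = -3/2 - 11749/17664 = -38245/17664 ≈ -2.1651)
g = -1522021/17664 (g = -38245/17664 - 1*84 = -38245/17664 - 84 = -1522021/17664 ≈ -86.165)
o(-18 - 92)/(-7302) + g/42646 = (-18 - 92)**3/(-7302) - 1522021/17664/42646 = (-110)**3*(-1/7302) - 1522021/17664*1/42646 = -1331000*(-1/7302) - 1522021/753298944 = 665500/3651 - 1522021/753298944 = 55701654481481/305588271616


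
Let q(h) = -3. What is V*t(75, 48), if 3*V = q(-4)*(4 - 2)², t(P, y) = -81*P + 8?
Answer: 24268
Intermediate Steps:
t(P, y) = 8 - 81*P
V = -4 (V = (-3*(4 - 2)²)/3 = (-3*2²)/3 = (-3*4)/3 = (⅓)*(-12) = -4)
V*t(75, 48) = -4*(8 - 81*75) = -4*(8 - 6075) = -4*(-6067) = 24268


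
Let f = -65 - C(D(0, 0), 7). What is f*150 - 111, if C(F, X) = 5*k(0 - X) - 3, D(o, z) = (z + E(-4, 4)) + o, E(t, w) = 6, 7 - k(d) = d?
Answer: -19911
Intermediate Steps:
k(d) = 7 - d
D(o, z) = 6 + o + z (D(o, z) = (z + 6) + o = (6 + z) + o = 6 + o + z)
C(F, X) = 32 + 5*X (C(F, X) = 5*(7 - (0 - X)) - 3 = 5*(7 - (-1)*X) - 3 = 5*(7 + X) - 3 = (35 + 5*X) - 3 = 32 + 5*X)
f = -132 (f = -65 - (32 + 5*7) = -65 - (32 + 35) = -65 - 1*67 = -65 - 67 = -132)
f*150 - 111 = -132*150 - 111 = -19800 - 111 = -19911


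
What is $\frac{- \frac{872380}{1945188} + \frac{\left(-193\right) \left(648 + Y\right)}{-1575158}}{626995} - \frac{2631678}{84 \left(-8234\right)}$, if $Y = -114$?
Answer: $\frac{15046766631438649540451}{3954582624569848214580} \approx 3.8049$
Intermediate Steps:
$\frac{- \frac{872380}{1945188} + \frac{\left(-193\right) \left(648 + Y\right)}{-1575158}}{626995} - \frac{2631678}{84 \left(-8234\right)} = \frac{- \frac{872380}{1945188} + \frac{\left(-193\right) \left(648 - 114\right)}{-1575158}}{626995} - \frac{2631678}{84 \left(-8234\right)} = \left(\left(-872380\right) \frac{1}{1945188} + \left(-193\right) 534 \left(- \frac{1}{1575158}\right)\right) \frac{1}{626995} - \frac{2631678}{-691656} = \left(- \frac{218095}{486297} - - \frac{51531}{787579}\right) \frac{1}{626995} - - \frac{62659}{16468} = \left(- \frac{218095}{486297} + \frac{51531}{787579}\right) \frac{1}{626995} + \frac{62659}{16468} = \left(- \frac{146707671298}{382997304963}\right) \frac{1}{626995} + \frac{62659}{16468} = - \frac{146707671298}{240137395225276185} + \frac{62659}{16468} = \frac{15046766631438649540451}{3954582624569848214580}$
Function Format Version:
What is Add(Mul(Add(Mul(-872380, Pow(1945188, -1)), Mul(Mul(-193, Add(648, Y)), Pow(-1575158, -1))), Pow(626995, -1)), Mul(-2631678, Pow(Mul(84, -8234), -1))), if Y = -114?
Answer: Rational(15046766631438649540451, 3954582624569848214580) ≈ 3.8049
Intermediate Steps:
Add(Mul(Add(Mul(-872380, Pow(1945188, -1)), Mul(Mul(-193, Add(648, Y)), Pow(-1575158, -1))), Pow(626995, -1)), Mul(-2631678, Pow(Mul(84, -8234), -1))) = Add(Mul(Add(Mul(-872380, Pow(1945188, -1)), Mul(Mul(-193, Add(648, -114)), Pow(-1575158, -1))), Pow(626995, -1)), Mul(-2631678, Pow(Mul(84, -8234), -1))) = Add(Mul(Add(Mul(-872380, Rational(1, 1945188)), Mul(Mul(-193, 534), Rational(-1, 1575158))), Rational(1, 626995)), Mul(-2631678, Pow(-691656, -1))) = Add(Mul(Add(Rational(-218095, 486297), Mul(-103062, Rational(-1, 1575158))), Rational(1, 626995)), Mul(-2631678, Rational(-1, 691656))) = Add(Mul(Add(Rational(-218095, 486297), Rational(51531, 787579)), Rational(1, 626995)), Rational(62659, 16468)) = Add(Mul(Rational(-146707671298, 382997304963), Rational(1, 626995)), Rational(62659, 16468)) = Add(Rational(-146707671298, 240137395225276185), Rational(62659, 16468)) = Rational(15046766631438649540451, 3954582624569848214580)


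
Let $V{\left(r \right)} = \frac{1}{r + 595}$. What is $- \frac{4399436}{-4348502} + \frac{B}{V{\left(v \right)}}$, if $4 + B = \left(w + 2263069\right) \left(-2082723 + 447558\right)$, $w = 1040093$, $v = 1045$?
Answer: $- \frac{19259498882490765424042}{2174251} \approx -8.858 \cdot 10^{15}$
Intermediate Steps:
$V{\left(r \right)} = \frac{1}{595 + r}$
$B = -5401214891734$ ($B = -4 + \left(1040093 + 2263069\right) \left(-2082723 + 447558\right) = -4 + 3303162 \left(-1635165\right) = -4 - 5401214891730 = -5401214891734$)
$- \frac{4399436}{-4348502} + \frac{B}{V{\left(v \right)}} = - \frac{4399436}{-4348502} - \frac{5401214891734}{\frac{1}{595 + 1045}} = \left(-4399436\right) \left(- \frac{1}{4348502}\right) - \frac{5401214891734}{\frac{1}{1640}} = \frac{2199718}{2174251} - 5401214891734 \frac{1}{\frac{1}{1640}} = \frac{2199718}{2174251} - 8857992422443760 = - \frac{19259498882490765424042}{2174251}$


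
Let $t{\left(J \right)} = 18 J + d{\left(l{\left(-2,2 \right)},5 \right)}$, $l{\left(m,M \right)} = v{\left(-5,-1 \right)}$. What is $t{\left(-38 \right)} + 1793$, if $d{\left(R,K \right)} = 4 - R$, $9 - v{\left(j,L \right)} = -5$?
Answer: $1099$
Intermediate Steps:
$v{\left(j,L \right)} = 14$ ($v{\left(j,L \right)} = 9 - -5 = 9 + 5 = 14$)
$l{\left(m,M \right)} = 14$
$t{\left(J \right)} = -10 + 18 J$ ($t{\left(J \right)} = 18 J + \left(4 - 14\right) = 18 J - 10 = -10 + 18 J$)
$t{\left(-38 \right)} + 1793 = \left(-10 + 18 \left(-38\right)\right) + 1793 = \left(-10 - 684\right) + 1793 = -694 + 1793 = 1099$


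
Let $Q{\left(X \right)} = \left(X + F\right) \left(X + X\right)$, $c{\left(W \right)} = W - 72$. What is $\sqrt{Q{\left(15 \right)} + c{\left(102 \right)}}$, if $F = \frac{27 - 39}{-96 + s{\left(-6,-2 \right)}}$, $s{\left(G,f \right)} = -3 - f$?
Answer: $\frac{2 \sqrt{1137810}}{97} \approx 21.993$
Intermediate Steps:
$c{\left(W \right)} = -72 + W$ ($c{\left(W \right)} = W - 72 = -72 + W$)
$F = \frac{12}{97}$ ($F = \frac{27 - 39}{-96 - 1} = - \frac{12}{-96 + \left(-3 + 2\right)} = - \frac{12}{-96 - 1} = - \frac{12}{-97} = \left(-12\right) \left(- \frac{1}{97}\right) = \frac{12}{97} \approx 0.12371$)
$Q{\left(X \right)} = 2 X \left(\frac{12}{97} + X\right)$ ($Q{\left(X \right)} = \left(X + \frac{12}{97}\right) \left(X + X\right) = \left(\frac{12}{97} + X\right) 2 X = 2 X \left(\frac{12}{97} + X\right)$)
$\sqrt{Q{\left(15 \right)} + c{\left(102 \right)}} = \sqrt{\frac{2}{97} \cdot 15 \left(12 + 97 \cdot 15\right) + \left(-72 + 102\right)} = \sqrt{\frac{2}{97} \cdot 15 \left(12 + 1455\right) + 30} = \sqrt{\frac{2}{97} \cdot 15 \cdot 1467 + 30} = \sqrt{\frac{44010}{97} + 30} = \sqrt{\frac{46920}{97}} = \frac{2 \sqrt{1137810}}{97}$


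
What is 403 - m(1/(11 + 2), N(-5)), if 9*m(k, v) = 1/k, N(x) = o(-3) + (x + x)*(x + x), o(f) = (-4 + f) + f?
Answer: 3614/9 ≈ 401.56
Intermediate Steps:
o(f) = -4 + 2*f
N(x) = -10 + 4*x² (N(x) = (-4 + 2*(-3)) + (x + x)*(x + x) = (-4 - 6) + (2*x)*(2*x) = -10 + 4*x²)
m(k, v) = 1/(9*k)
403 - m(1/(11 + 2), N(-5)) = 403 - 1/(9*(1/(11 + 2))) = 403 - 1/(9*(1/13)) = 403 - 1/(9*1/13) = 403 - 13/9 = 3614/9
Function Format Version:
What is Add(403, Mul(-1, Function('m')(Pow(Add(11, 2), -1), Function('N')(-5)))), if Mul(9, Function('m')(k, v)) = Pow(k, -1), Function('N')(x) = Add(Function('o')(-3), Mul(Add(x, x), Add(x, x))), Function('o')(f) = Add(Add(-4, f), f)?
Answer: Rational(3614, 9) ≈ 401.56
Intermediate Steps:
Function('o')(f) = Add(-4, Mul(2, f))
Function('N')(x) = Add(-10, Mul(4, Pow(x, 2))) (Function('N')(x) = Add(Add(-4, Mul(2, -3)), Mul(Add(x, x), Add(x, x))) = Add(Add(-4, -6), Mul(Mul(2, x), Mul(2, x))) = Add(-10, Mul(4, Pow(x, 2))))
Function('m')(k, v) = Mul(Rational(1, 9), Pow(k, -1))
Add(403, Mul(-1, Function('m')(Pow(Add(11, 2), -1), Function('N')(-5)))) = Add(403, Mul(-1, Mul(Rational(1, 9), Pow(Pow(Add(11, 2), -1), -1)))) = Add(403, Mul(-1, Mul(Rational(1, 9), Pow(Pow(13, -1), -1)))) = Add(403, Mul(-1, Mul(Rational(1, 9), Pow(Rational(1, 13), -1)))) = Add(403, Mul(-1, Mul(Rational(1, 9), 13))) = Add(403, Mul(-1, Rational(13, 9))) = Add(403, Rational(-13, 9)) = Rational(3614, 9)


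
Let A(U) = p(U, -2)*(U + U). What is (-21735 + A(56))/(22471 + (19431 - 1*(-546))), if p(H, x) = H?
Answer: -2209/6064 ≈ -0.36428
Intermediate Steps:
A(U) = 2*U² (A(U) = U*(U + U) = U*(2*U) = 2*U²)
(-21735 + A(56))/(22471 + (19431 - 1*(-546))) = (-21735 + 2*56²)/(22471 + (19431 - 1*(-546))) = (-21735 + 2*3136)/(22471 + (19431 + 546)) = (-21735 + 6272)/(22471 + 19977) = -15463/42448 = -15463*1/42448 = -2209/6064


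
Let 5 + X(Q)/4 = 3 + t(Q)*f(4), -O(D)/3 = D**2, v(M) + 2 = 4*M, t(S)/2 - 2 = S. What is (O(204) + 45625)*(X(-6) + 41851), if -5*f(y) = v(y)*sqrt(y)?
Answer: -16645623753/5 ≈ -3.3291e+9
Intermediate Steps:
t(S) = 4 + 2*S
v(M) = -2 + 4*M
f(y) = -sqrt(y)*(-2 + 4*y)/5 (f(y) = -(-2 + 4*y)*sqrt(y)/5 = -sqrt(y)*(-2 + 4*y)/5)
O(D) = -3*D**2
X(Q) = -488/5 - 224*Q/5 (X(Q) = -20 + 4*(3 + (4 + 2*Q)*(2*sqrt(4)*(1 - 2*4)/5)) = -20 + 4*(3 + (4 + 2*Q)*((2/5)*2*(1 - 8))) = -20 + 4*(3 + (4 + 2*Q)*((2/5)*2*(-7))) = -20 + 4*(3 + (4 + 2*Q)*(-28/5)) = -20 + 4*(3 + (-112/5 - 56*Q/5)) = -20 + 4*(-97/5 - 56*Q/5) = -20 + (-388/5 - 224*Q/5) = -488/5 - 224*Q/5)
(O(204) + 45625)*(X(-6) + 41851) = (-3*204**2 + 45625)*((-488/5 - 224/5*(-6)) + 41851) = (-3*41616 + 45625)*((-488/5 + 1344/5) + 41851) = (-124848 + 45625)*(856/5 + 41851) = -79223*210111/5 = -16645623753/5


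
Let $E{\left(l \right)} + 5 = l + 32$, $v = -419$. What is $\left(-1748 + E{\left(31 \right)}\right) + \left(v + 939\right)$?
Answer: $-1170$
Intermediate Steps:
$E{\left(l \right)} = 27 + l$ ($E{\left(l \right)} = -5 + \left(l + 32\right) = -5 + \left(32 + l\right) = 27 + l$)
$\left(-1748 + E{\left(31 \right)}\right) + \left(v + 939\right) = \left(-1748 + \left(27 + 31\right)\right) + \left(-419 + 939\right) = \left(-1748 + 58\right) + 520 = -1690 + 520 = -1170$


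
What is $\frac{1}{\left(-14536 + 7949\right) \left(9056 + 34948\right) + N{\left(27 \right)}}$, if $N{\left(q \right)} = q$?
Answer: $- \frac{1}{289854321} \approx -3.45 \cdot 10^{-9}$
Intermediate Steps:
$\frac{1}{\left(-14536 + 7949\right) \left(9056 + 34948\right) + N{\left(27 \right)}} = \frac{1}{\left(-14536 + 7949\right) \left(9056 + 34948\right) + 27} = \frac{1}{\left(-6587\right) 44004 + 27} = \frac{1}{-289854348 + 27} = \frac{1}{-289854321} = - \frac{1}{289854321}$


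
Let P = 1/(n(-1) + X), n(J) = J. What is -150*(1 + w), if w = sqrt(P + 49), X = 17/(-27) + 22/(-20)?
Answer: -150 - 150*sqrt(26416291)/737 ≈ -1196.1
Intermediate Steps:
X = -467/270 (X = 17*(-1/27) + 22*(-1/20) = -17/27 - 11/10 = -467/270 ≈ -1.7296)
P = -270/737 (P = 1/(-1 - 467/270) = 1/(-737/270) = -270/737 ≈ -0.36635)
w = sqrt(26416291)/737 (w = sqrt(-270/737 + 49) = sqrt(35843/737) = sqrt(26416291)/737 ≈ 6.9738)
-150*(1 + w) = -150*(1 + sqrt(26416291)/737) = -150 - 150*sqrt(26416291)/737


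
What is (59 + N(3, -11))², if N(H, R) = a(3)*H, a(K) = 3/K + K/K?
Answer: 4225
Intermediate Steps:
a(K) = 1 + 3/K (a(K) = 3/K + 1 = 1 + 3/K)
N(H, R) = 2*H (N(H, R) = ((3 + 3)/3)*H = ((⅓)*6)*H = 2*H)
(59 + N(3, -11))² = (59 + 2*3)² = (59 + 6)² = 65² = 4225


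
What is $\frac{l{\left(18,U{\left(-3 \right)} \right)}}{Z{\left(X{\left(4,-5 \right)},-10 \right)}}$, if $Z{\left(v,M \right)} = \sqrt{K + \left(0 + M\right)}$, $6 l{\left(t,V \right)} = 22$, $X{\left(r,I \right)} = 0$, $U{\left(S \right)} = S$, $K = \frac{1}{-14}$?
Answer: $- \frac{11 i \sqrt{1974}}{423} \approx - 1.1554 i$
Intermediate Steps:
$K = - \frac{1}{14} \approx -0.071429$
$l{\left(t,V \right)} = \frac{11}{3}$ ($l{\left(t,V \right)} = \frac{1}{6} \cdot 22 = \frac{11}{3}$)
$Z{\left(v,M \right)} = \sqrt{- \frac{1}{14} + M}$ ($Z{\left(v,M \right)} = \sqrt{- \frac{1}{14} + \left(0 + M\right)} = \sqrt{- \frac{1}{14} + M}$)
$\frac{l{\left(18,U{\left(-3 \right)} \right)}}{Z{\left(X{\left(4,-5 \right)},-10 \right)}} = \frac{11}{3 \frac{\sqrt{-14 + 196 \left(-10\right)}}{14}} = \frac{11}{3 \frac{\sqrt{-14 - 1960}}{14}} = \frac{11}{3 \frac{\sqrt{-1974}}{14}} = \frac{11}{3 \frac{i \sqrt{1974}}{14}} = \frac{11 \left(- \frac{i \sqrt{1974}}{141}\right)}{3} = - \frac{11 i \sqrt{1974}}{423}$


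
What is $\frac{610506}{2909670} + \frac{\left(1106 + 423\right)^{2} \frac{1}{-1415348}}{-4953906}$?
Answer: $\frac{64857124255937003}{309108393441133560} \approx 0.20982$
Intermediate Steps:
$\frac{610506}{2909670} + \frac{\left(1106 + 423\right)^{2} \frac{1}{-1415348}}{-4953906} = 610506 \cdot \frac{1}{2909670} + 1529^{2} \left(- \frac{1}{1415348}\right) \left(- \frac{1}{4953906}\right) = \frac{101751}{484945} + 2337841 \left(- \frac{1}{1415348}\right) \left(- \frac{1}{4953906}\right) = \frac{101751}{484945} - - \frac{212531}{637409177208} = \frac{101751}{484945} + \frac{212531}{637409177208} = \frac{64857124255937003}{309108393441133560}$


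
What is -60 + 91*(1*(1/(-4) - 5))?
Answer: -2151/4 ≈ -537.75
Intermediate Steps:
-60 + 91*(1*(1/(-4) - 5)) = -60 + 91*(1*(-1/4 - 5)) = -60 + 91*(1*(-21/4)) = -60 + 91*(-21/4) = -60 - 1911/4 = -2151/4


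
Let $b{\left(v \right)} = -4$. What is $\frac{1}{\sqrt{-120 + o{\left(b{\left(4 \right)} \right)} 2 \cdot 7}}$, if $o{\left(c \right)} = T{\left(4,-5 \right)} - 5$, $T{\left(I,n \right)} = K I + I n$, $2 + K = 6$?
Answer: $- \frac{i \sqrt{246}}{246} \approx - 0.063758 i$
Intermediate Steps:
$K = 4$ ($K = -2 + 6 = 4$)
$T{\left(I,n \right)} = 4 I + I n$
$o{\left(c \right)} = -9$ ($o{\left(c \right)} = 4 \left(4 - 5\right) - 5 = 4 \left(-1\right) - 5 = -4 - 5 = -9$)
$\frac{1}{\sqrt{-120 + o{\left(b{\left(4 \right)} \right)} 2 \cdot 7}} = \frac{1}{\sqrt{-120 + \left(-9\right) 2 \cdot 7}} = \frac{1}{\sqrt{-120 - 126}} = \frac{1}{\sqrt{-246}} = \frac{1}{i \sqrt{246}} = - \frac{i \sqrt{246}}{246}$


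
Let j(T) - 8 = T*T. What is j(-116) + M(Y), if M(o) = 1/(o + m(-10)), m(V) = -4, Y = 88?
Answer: 1130977/84 ≈ 13464.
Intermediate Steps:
M(o) = 1/(-4 + o) (M(o) = 1/(o - 4) = 1/(-4 + o))
j(T) = 8 + T² (j(T) = 8 + T*T = 8 + T²)
j(-116) + M(Y) = (8 + (-116)²) + 1/(-4 + 88) = (8 + 13456) + 1/84 = 13464 + 1/84 = 1130977/84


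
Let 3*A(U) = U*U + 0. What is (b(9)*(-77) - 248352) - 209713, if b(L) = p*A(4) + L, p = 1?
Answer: -1377506/3 ≈ -4.5917e+5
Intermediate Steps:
A(U) = U²/3 (A(U) = (U*U + 0)/3 = (U² + 0)/3 = U²/3)
b(L) = 16/3 + L (b(L) = 1*((⅓)*4²) + L = 1*((⅓)*16) + L = 1*(16/3) + L = 16/3 + L)
(b(9)*(-77) - 248352) - 209713 = ((16/3 + 9)*(-77) - 248352) - 209713 = ((43/3)*(-77) - 248352) - 209713 = (-3311/3 - 248352) - 209713 = -748367/3 - 209713 = -1377506/3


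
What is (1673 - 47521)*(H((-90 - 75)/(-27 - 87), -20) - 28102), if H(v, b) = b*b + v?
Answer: 24130283804/19 ≈ 1.2700e+9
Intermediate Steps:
H(v, b) = v + b² (H(v, b) = b² + v = v + b²)
(1673 - 47521)*(H((-90 - 75)/(-27 - 87), -20) - 28102) = (1673 - 47521)*(((-90 - 75)/(-27 - 87) + (-20)²) - 28102) = -45848*((-165/(-114) + 400) - 28102) = -45848*((-165*(-1/114) + 400) - 28102) = -45848*((55/38 + 400) - 28102) = -45848*(15255/38 - 28102) = -45848*(-1052621/38) = 24130283804/19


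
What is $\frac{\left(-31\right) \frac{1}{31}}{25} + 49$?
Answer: $\frac{1224}{25} \approx 48.96$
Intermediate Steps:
$\frac{\left(-31\right) \frac{1}{31}}{25} + 49 = \frac{1}{25} \left(-1\right) + 49 = - \frac{1}{25} + 49 = \frac{1224}{25}$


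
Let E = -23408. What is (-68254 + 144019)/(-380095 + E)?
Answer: -25255/134501 ≈ -0.18777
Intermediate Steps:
(-68254 + 144019)/(-380095 + E) = (-68254 + 144019)/(-380095 - 23408) = 75765/(-403503) = 75765*(-1/403503) = -25255/134501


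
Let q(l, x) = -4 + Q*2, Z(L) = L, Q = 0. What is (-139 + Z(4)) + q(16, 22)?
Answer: -139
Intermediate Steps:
q(l, x) = -4 (q(l, x) = -4 + 0*2 = -4 + 0 = -4)
(-139 + Z(4)) + q(16, 22) = (-139 + 4) - 4 = -135 - 4 = -139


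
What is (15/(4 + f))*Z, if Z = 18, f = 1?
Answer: 54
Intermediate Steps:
(15/(4 + f))*Z = (15/(4 + 1))*18 = (15/5)*18 = ((⅕)*15)*18 = 3*18 = 54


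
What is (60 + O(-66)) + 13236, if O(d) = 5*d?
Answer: 12966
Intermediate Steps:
(60 + O(-66)) + 13236 = (60 + 5*(-66)) + 13236 = (60 - 330) + 13236 = -270 + 13236 = 12966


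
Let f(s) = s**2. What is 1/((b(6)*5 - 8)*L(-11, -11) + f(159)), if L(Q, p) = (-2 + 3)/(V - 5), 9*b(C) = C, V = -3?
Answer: 12/303379 ≈ 3.9554e-5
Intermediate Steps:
b(C) = C/9
L(Q, p) = -1/8 (L(Q, p) = (-2 + 3)/(-3 - 5) = 1/(-8) = 1*(-1/8) = -1/8)
1/((b(6)*5 - 8)*L(-11, -11) + f(159)) = 1/((((1/9)*6)*5 - 8)*(-1/8) + 159**2) = 1/(((2/3)*5 - 8)*(-1/8) + 25281) = 1/((10/3 - 8)*(-1/8) + 25281) = 1/(-14/3*(-1/8) + 25281) = 1/(7/12 + 25281) = 1/(303379/12) = 12/303379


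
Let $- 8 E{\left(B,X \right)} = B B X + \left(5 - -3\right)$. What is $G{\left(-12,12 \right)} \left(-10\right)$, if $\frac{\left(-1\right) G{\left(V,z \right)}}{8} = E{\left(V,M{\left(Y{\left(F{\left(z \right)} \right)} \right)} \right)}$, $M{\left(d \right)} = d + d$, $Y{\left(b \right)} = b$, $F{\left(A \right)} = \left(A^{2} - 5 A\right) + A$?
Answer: $-276560$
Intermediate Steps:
$F{\left(A \right)} = A^{2} - 4 A$
$M{\left(d \right)} = 2 d$
$E{\left(B,X \right)} = -1 - \frac{X B^{2}}{8}$ ($E{\left(B,X \right)} = - \frac{B B X + \left(5 - -3\right)}{8} = - \frac{B^{2} X + \left(5 + 3\right)}{8} = - \frac{X B^{2} + 8}{8} = - \frac{8 + X B^{2}}{8} = -1 - \frac{X B^{2}}{8}$)
$G{\left(V,z \right)} = 8 + 2 z V^{2} \left(-4 + z\right)$ ($G{\left(V,z \right)} = - 8 \left(-1 - \frac{2 z \left(-4 + z\right) V^{2}}{8}\right) = - 8 \left(-1 - \frac{z V^{2} \left(-4 + z\right)}{4}\right) = 8 + 2 z V^{2} \left(-4 + z\right)$)
$G{\left(-12,12 \right)} \left(-10\right) = \left(8 + 2 \cdot 12 \left(-12\right)^{2} \left(-4 + 12\right)\right) \left(-10\right) = \left(8 + 2 \cdot 12 \cdot 144 \cdot 8\right) \left(-10\right) = \left(8 + 27648\right) \left(-10\right) = 27656 \left(-10\right) = -276560$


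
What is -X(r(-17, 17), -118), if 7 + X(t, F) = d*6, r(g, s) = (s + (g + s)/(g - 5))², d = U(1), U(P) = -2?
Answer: 19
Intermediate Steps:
d = -2
r(g, s) = (s + (g + s)/(-5 + g))²
X(t, F) = -19 (X(t, F) = -7 - 2*6 = -7 - 12 = -19)
-X(r(-17, 17), -118) = -1*(-19) = 19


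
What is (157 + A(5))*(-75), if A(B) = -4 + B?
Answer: -11850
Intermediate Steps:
(157 + A(5))*(-75) = (157 + (-4 + 5))*(-75) = (157 + 1)*(-75) = 158*(-75) = -11850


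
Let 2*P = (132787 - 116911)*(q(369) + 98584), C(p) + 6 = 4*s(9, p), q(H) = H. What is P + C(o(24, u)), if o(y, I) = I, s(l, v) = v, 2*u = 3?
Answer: 785488914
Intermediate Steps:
u = 3/2 (u = (½)*3 = 3/2 ≈ 1.5000)
C(p) = -6 + 4*p
P = 785488914 (P = ((132787 - 116911)*(369 + 98584))/2 = (15876*98953)/2 = (½)*1570977828 = 785488914)
P + C(o(24, u)) = 785488914 + (-6 + 4*(3/2)) = 785488914 + (-6 + 6) = 785488914 + 0 = 785488914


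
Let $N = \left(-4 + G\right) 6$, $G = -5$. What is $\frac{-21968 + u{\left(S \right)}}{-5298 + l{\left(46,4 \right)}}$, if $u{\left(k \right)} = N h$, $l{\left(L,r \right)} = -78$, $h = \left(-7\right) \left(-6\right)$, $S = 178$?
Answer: $\frac{6059}{1344} \approx 4.5082$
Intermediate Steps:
$N = -54$ ($N = \left(-4 - 5\right) 6 = \left(-9\right) 6 = -54$)
$h = 42$
$u{\left(k \right)} = -2268$ ($u{\left(k \right)} = \left(-54\right) 42 = -2268$)
$\frac{-21968 + u{\left(S \right)}}{-5298 + l{\left(46,4 \right)}} = \frac{-21968 - 2268}{-5298 - 78} = - \frac{24236}{-5376} = \left(-24236\right) \left(- \frac{1}{5376}\right) = \frac{6059}{1344}$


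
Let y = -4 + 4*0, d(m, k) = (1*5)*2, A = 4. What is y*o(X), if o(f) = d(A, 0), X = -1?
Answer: -40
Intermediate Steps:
d(m, k) = 10 (d(m, k) = 5*2 = 10)
y = -4 (y = -4 + 0 = -4)
o(f) = 10
y*o(X) = -4*10 = -40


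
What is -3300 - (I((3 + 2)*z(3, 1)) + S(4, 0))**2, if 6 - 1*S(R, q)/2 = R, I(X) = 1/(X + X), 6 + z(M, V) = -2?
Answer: -21221761/6400 ≈ -3315.9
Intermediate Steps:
z(M, V) = -8 (z(M, V) = -6 - 2 = -8)
I(X) = 1/(2*X)
S(R, q) = 12 - 2*R
-3300 - (I((3 + 2)*z(3, 1)) + S(4, 0))**2 = -3300 - (1/(2*(((3 + 2)*(-8)))) + (12 - 2*4))**2 = -3300 - (1/(2*((5*(-8)))) + (12 - 8))**2 = -3300 - ((1/2)/(-40) + 4)**2 = -3300 - ((1/2)*(-1/40) + 4)**2 = -3300 - (-1/80 + 4)**2 = -3300 - (319/80)**2 = -3300 - 1*101761/6400 = -3300 - 101761/6400 = -21221761/6400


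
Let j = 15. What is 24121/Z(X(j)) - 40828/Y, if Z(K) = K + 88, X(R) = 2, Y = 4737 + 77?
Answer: 56221987/216630 ≈ 259.53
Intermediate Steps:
Y = 4814
Z(K) = 88 + K
24121/Z(X(j)) - 40828/Y = 24121/(88 + 2) - 40828/4814 = 24121/90 - 40828*1/4814 = 24121*(1/90) - 20414/2407 = 24121/90 - 20414/2407 = 56221987/216630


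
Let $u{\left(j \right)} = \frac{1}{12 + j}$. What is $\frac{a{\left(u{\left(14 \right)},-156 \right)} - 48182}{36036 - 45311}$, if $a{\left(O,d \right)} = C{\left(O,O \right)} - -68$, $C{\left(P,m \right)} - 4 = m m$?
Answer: $\frac{32522359}{6269900} \approx 5.1871$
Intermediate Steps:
$C{\left(P,m \right)} = 4 + m^{2}$ ($C{\left(P,m \right)} = 4 + m m = 4 + m^{2}$)
$a{\left(O,d \right)} = 72 + O^{2}$ ($a{\left(O,d \right)} = \left(4 + O^{2}\right) - -68 = \left(4 + O^{2}\right) + 68 = 72 + O^{2}$)
$\frac{a{\left(u{\left(14 \right)},-156 \right)} - 48182}{36036 - 45311} = \frac{\left(72 + \left(\frac{1}{12 + 14}\right)^{2}\right) - 48182}{36036 - 45311} = \frac{\left(72 + \left(\frac{1}{26}\right)^{2}\right) - 48182}{-9275} = \left(\left(72 + \left(\frac{1}{26}\right)^{2}\right) - 48182\right) \left(- \frac{1}{9275}\right) = \left(\left(72 + \frac{1}{676}\right) - 48182\right) \left(- \frac{1}{9275}\right) = \left(\frac{48673}{676} - 48182\right) \left(- \frac{1}{9275}\right) = \left(- \frac{32522359}{676}\right) \left(- \frac{1}{9275}\right) = \frac{32522359}{6269900}$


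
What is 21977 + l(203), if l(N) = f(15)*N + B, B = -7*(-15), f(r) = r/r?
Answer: 22285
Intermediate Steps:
f(r) = 1
B = 105
l(N) = 105 + N (l(N) = 1*N + 105 = N + 105 = 105 + N)
21977 + l(203) = 21977 + (105 + 203) = 21977 + 308 = 22285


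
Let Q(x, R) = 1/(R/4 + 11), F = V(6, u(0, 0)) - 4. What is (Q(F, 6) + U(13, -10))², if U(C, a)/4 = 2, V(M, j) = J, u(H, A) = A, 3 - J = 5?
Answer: 40804/625 ≈ 65.286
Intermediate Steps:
J = -2 (J = 3 - 1*5 = 3 - 5 = -2)
V(M, j) = -2
U(C, a) = 8 (U(C, a) = 4*2 = 8)
F = -6 (F = -2 - 4 = -6)
Q(x, R) = 1/(11 + R/4) (Q(x, R) = 1/(R*(¼) + 11) = 1/(R/4 + 11) = 1/(11 + R/4))
(Q(F, 6) + U(13, -10))² = (4/(44 + 6) + 8)² = (4/50 + 8)² = (4*(1/50) + 8)² = (2/25 + 8)² = (202/25)² = 40804/625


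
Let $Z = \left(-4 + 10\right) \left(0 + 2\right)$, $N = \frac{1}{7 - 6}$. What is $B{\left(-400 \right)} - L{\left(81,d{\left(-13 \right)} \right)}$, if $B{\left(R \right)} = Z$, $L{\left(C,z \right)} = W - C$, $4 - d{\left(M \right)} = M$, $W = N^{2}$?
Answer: $92$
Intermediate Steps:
$N = 1$ ($N = 1^{-1} = 1$)
$W = 1$ ($W = 1^{2} = 1$)
$d{\left(M \right)} = 4 - M$
$Z = 12$ ($Z = 6 \cdot 2 = 12$)
$L{\left(C,z \right)} = 1 - C$
$B{\left(R \right)} = 12$
$B{\left(-400 \right)} - L{\left(81,d{\left(-13 \right)} \right)} = 12 - \left(1 - 81\right) = 12 - -80 = 12 + 80 = 92$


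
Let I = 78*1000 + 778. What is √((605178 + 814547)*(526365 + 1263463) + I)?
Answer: 11*√21000525918 ≈ 1.5941e+6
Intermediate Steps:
I = 78778 (I = 78000 + 778 = 78778)
√((605178 + 814547)*(526365 + 1263463) + I) = √((605178 + 814547)*(526365 + 1263463) + 78778) = √(1419725*1789828 + 78778) = √(2541063557300 + 78778) = √2541063636078 = 11*√21000525918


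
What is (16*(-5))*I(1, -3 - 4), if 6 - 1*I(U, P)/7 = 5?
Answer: -560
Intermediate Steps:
I(U, P) = 7 (I(U, P) = 42 - 7*5 = 42 - 35 = 7)
(16*(-5))*I(1, -3 - 4) = (16*(-5))*7 = -80*7 = -560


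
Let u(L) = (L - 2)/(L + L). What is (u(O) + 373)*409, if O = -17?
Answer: 5194709/34 ≈ 1.5279e+5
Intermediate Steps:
u(L) = (-2 + L)/(2*L) (u(L) = (-2 + L)/((2*L)) = (-2 + L)*(1/(2*L)) = (-2 + L)/(2*L))
(u(O) + 373)*409 = ((½)*(-2 - 17)/(-17) + 373)*409 = ((½)*(-1/17)*(-19) + 373)*409 = (19/34 + 373)*409 = (12701/34)*409 = 5194709/34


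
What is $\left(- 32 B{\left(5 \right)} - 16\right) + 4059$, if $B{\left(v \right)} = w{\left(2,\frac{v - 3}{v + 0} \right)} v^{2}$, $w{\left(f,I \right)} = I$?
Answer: $3723$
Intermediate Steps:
$B{\left(v \right)} = v \left(-3 + v\right)$ ($B{\left(v \right)} = \frac{v - 3}{v + 0} v^{2} = \frac{-3 + v}{v} v^{2} = v \left(-3 + v\right)$)
$\left(- 32 B{\left(5 \right)} - 16\right) + 4059 = \left(- 32 \cdot 5 \left(-3 + 5\right) - 16\right) + 4059 = \left(- 32 \cdot 5 \cdot 2 - 16\right) + 4059 = \left(\left(-32\right) 10 - 16\right) + 4059 = \left(-320 - 16\right) + 4059 = -336 + 4059 = 3723$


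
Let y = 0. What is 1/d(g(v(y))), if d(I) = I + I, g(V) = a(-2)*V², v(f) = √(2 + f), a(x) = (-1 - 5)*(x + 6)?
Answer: -1/96 ≈ -0.010417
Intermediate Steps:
a(x) = -36 - 6*x (a(x) = -6*(6 + x) = -36 - 6*x)
g(V) = -24*V² (g(V) = (-36 - 6*(-2))*V² = (-36 + 12)*V² = -24*V²)
d(I) = 2*I
1/d(g(v(y))) = 1/(2*(-24*(√(2 + 0))²)) = 1/(2*(-24*(√2)²)) = 1/(2*(-24*2)) = 1/(2*(-48)) = 1/(-96) = -1/96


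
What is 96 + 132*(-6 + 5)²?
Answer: 228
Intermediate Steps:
96 + 132*(-6 + 5)² = 96 + 132*(-1)² = 96 + 132*1 = 96 + 132 = 228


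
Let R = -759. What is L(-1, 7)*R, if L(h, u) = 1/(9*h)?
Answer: 253/3 ≈ 84.333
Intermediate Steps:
L(h, u) = 1/(9*h)
L(-1, 7)*R = ((⅑)/(-1))*(-759) = ((⅑)*(-1))*(-759) = -⅑*(-759) = 253/3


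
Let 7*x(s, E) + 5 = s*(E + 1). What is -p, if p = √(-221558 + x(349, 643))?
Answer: -I*√9283085/7 ≈ -435.26*I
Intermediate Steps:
x(s, E) = -5/7 + s*(1 + E)/7 (x(s, E) = -5/7 + (s*(E + 1))/7 = -5/7 + (s*(1 + E))/7 = -5/7 + s*(1 + E)/7)
p = I*√9283085/7 (p = √(-221558 + (-5/7 + (⅐)*349 + (⅐)*643*349)) = √(-221558 + (-5/7 + 349/7 + 224407/7)) = √(-221558 + 224751/7) = √(-1326155/7) = I*√9283085/7 ≈ 435.26*I)
-p = -I*√9283085/7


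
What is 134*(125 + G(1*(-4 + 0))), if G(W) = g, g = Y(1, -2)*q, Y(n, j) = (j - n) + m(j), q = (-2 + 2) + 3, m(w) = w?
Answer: 14740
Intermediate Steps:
q = 3 (q = 0 + 3 = 3)
Y(n, j) = -n + 2*j (Y(n, j) = (j - n) + j = -n + 2*j)
g = -15 (g = (-1*1 + 2*(-2))*3 = (-1 - 4)*3 = -5*3 = -15)
G(W) = -15
134*(125 + G(1*(-4 + 0))) = 134*(125 - 15) = 134*110 = 14740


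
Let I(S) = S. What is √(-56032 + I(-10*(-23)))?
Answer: I*√55802 ≈ 236.22*I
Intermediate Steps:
√(-56032 + I(-10*(-23))) = √(-56032 - 10*(-23)) = √(-56032 + 230) = √(-55802) = I*√55802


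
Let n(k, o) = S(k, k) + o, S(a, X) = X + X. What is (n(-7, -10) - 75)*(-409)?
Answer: 40491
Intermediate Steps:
S(a, X) = 2*X
n(k, o) = o + 2*k (n(k, o) = 2*k + o = o + 2*k)
(n(-7, -10) - 75)*(-409) = ((-10 + 2*(-7)) - 75)*(-409) = ((-10 - 14) - 75)*(-409) = (-24 - 75)*(-409) = -99*(-409) = 40491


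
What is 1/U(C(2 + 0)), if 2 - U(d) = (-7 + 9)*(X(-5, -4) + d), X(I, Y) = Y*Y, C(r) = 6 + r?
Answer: -1/46 ≈ -0.021739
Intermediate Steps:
X(I, Y) = Y²
U(d) = -30 - 2*d (U(d) = 2 - (-7 + 9)*((-4)² + d) = 2 - 2*(16 + d) = 2 - (32 + 2*d) = 2 + (-32 - 2*d) = -30 - 2*d)
1/U(C(2 + 0)) = 1/(-30 - 2*(6 + (2 + 0))) = 1/(-30 - 2*(6 + 2)) = 1/(-30 - 2*8) = 1/(-30 - 16) = 1/(-46) = -1/46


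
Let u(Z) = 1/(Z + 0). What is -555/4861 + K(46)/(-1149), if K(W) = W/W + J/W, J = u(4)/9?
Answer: -1064077597/9249238584 ≈ -0.11504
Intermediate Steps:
u(Z) = 1/Z
J = 1/36 (J = 1/(4*9) = (¼)*(⅑) = 1/36 ≈ 0.027778)
K(W) = 1 + 1/(36*W) (K(W) = W/W + 1/(36*W) = 1 + 1/(36*W))
-555/4861 + K(46)/(-1149) = -555/4861 + ((1/36 + 46)/46)/(-1149) = -555*1/4861 + ((1/46)*(1657/36))*(-1/1149) = -555/4861 + (1657/1656)*(-1/1149) = -555/4861 - 1657/1902744 = -1064077597/9249238584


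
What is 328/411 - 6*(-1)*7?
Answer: 17590/411 ≈ 42.798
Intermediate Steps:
328/411 - 6*(-1)*7 = 328*(1/411) - (-6)*7 = 328/411 - 1*(-42) = 328/411 + 42 = 17590/411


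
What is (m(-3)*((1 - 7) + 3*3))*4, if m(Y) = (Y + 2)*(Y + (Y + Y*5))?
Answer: 252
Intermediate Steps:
m(Y) = 7*Y*(2 + Y) (m(Y) = (2 + Y)*(Y + (Y + 5*Y)) = (2 + Y)*(Y + 6*Y) = (2 + Y)*(7*Y) = 7*Y*(2 + Y))
(m(-3)*((1 - 7) + 3*3))*4 = ((7*(-3)*(2 - 3))*((1 - 7) + 3*3))*4 = ((7*(-3)*(-1))*(-6 + 9))*4 = (21*3)*4 = 63*4 = 252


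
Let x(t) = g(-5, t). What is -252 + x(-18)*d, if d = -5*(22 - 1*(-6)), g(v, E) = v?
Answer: 448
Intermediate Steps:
x(t) = -5
d = -140 (d = -5*(22 + 6) = -5*28 = -140)
-252 + x(-18)*d = -252 - 5*(-140) = -252 + 700 = 448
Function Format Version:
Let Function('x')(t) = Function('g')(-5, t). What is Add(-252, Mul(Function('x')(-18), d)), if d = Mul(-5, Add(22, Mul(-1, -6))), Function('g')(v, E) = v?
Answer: 448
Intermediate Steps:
Function('x')(t) = -5
d = -140 (d = Mul(-5, Add(22, 6)) = Mul(-5, 28) = -140)
Add(-252, Mul(Function('x')(-18), d)) = Add(-252, Mul(-5, -140)) = Add(-252, 700) = 448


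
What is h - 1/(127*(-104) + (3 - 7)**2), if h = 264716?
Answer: 3492133473/13192 ≈ 2.6472e+5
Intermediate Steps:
h - 1/(127*(-104) + (3 - 7)**2) = 264716 - 1/(127*(-104) + (3 - 7)**2) = 264716 - 1/(-13208 + (-4)**2) = 264716 - 1/(-13208 + 16) = 264716 - 1/(-13192) = 264716 - 1*(-1/13192) = 264716 + 1/13192 = 3492133473/13192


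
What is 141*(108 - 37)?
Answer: 10011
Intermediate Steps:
141*(108 - 37) = 141*71 = 10011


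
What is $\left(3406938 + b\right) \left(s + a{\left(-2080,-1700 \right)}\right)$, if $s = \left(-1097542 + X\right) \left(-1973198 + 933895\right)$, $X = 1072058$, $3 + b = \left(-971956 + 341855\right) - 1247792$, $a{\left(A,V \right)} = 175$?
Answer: $40497591472591734$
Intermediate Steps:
$b = -1877896$ ($b = -3 + \left(\left(-971956 + 341855\right) - 1247792\right) = -3 - 1877893 = -1877896$)
$s = 26485597652$ ($s = \left(-1097542 + 1072058\right) \left(-1973198 + 933895\right) = \left(-25484\right) \left(-1039303\right) = 26485597652$)
$\left(3406938 + b\right) \left(s + a{\left(-2080,-1700 \right)}\right) = \left(3406938 - 1877896\right) \left(26485597652 + 175\right) = 1529042 \cdot 26485597827 = 40497591472591734$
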